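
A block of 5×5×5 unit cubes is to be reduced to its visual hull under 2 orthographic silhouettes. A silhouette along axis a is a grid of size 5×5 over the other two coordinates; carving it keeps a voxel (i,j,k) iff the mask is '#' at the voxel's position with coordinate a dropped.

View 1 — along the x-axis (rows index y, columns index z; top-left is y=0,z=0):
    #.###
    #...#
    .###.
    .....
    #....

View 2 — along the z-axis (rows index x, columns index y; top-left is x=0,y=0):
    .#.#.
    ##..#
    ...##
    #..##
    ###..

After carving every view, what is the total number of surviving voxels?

remaining voxels: 24

initial block: 5^3 = 125
step 1: project along x, AND mask (10/25) → |grid| = 50
step 2: project along z, AND mask (13/25) → |grid| = 24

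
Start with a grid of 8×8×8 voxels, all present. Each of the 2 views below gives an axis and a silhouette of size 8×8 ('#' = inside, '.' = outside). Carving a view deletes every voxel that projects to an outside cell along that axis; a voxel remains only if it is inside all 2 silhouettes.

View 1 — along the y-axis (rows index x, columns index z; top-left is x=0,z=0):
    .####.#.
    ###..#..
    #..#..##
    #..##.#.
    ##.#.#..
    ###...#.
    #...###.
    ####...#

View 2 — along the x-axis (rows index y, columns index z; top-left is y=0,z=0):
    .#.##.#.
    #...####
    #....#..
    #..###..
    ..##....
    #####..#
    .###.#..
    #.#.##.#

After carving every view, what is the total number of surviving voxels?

voxel count = 137

start: 8×8×8 = 512 voxels
V1 y: intersect with XZ mask (34 set) -- 272 left
V2 x: intersect with YZ mask (32 set) -- 137 left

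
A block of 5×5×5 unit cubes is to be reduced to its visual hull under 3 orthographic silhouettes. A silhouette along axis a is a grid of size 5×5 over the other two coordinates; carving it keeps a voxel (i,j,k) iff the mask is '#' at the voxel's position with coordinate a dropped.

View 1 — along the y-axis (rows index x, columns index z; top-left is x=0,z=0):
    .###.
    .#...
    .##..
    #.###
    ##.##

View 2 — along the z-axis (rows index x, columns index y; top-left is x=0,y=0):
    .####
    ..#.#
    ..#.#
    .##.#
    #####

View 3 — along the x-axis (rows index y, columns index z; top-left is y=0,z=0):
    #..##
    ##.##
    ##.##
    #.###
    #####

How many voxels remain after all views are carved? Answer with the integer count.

42 voxels

start: 5×5×5 = 125 voxels
after view 1 [y-axis, 14 of 25 cells solid] → remaining = 70
after view 2 [z-axis, 16 of 25 cells solid] → remaining = 50
after view 3 [x-axis, 20 of 25 cells solid] → remaining = 42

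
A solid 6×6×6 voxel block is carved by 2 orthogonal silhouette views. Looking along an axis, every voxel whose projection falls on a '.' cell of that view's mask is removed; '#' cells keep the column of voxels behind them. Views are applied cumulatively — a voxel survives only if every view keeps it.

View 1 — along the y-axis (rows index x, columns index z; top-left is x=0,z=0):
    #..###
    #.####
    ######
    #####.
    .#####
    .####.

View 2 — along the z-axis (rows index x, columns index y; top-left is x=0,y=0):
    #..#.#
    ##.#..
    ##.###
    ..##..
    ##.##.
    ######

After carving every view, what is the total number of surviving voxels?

full grid |V| = 216
  1. axis=1 (XZ plane), |mask|=29  ⇒  voxels=174
  2. axis=2 (XY plane), |mask|=23  ⇒  voxels=111

111 voxels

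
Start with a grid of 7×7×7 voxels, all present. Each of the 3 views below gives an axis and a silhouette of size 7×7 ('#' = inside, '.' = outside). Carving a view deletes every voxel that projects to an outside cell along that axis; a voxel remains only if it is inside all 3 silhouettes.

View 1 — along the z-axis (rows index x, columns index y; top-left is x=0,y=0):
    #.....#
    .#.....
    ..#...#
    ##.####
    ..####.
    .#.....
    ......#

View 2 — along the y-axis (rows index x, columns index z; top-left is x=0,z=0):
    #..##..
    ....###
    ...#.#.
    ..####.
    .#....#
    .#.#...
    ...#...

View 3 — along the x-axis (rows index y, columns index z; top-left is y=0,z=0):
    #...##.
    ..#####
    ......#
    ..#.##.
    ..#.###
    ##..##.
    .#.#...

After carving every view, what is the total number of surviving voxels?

27 voxels

before carving: 343 voxels (7×7×7)
step 1: project along z, AND mask (17/49) → |grid| = 119
step 2: project along y, AND mask (17/49) → |grid| = 48
step 3: project along x, AND mask (22/49) → |grid| = 27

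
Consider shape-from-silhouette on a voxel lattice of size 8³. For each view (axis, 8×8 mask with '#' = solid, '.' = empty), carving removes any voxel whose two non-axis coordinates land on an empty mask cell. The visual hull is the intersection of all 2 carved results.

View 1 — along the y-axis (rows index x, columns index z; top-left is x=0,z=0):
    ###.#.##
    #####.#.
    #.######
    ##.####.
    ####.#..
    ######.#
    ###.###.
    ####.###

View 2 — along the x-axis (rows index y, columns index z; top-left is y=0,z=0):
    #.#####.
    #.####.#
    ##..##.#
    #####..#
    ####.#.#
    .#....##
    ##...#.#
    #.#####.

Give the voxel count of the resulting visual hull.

initial block: 8^3 = 512
  1. axis=1 (XZ plane), |mask|=50  ⇒  voxels=400
  2. axis=0 (YZ plane), |mask|=42  ⇒  voxels=264

remaining voxels: 264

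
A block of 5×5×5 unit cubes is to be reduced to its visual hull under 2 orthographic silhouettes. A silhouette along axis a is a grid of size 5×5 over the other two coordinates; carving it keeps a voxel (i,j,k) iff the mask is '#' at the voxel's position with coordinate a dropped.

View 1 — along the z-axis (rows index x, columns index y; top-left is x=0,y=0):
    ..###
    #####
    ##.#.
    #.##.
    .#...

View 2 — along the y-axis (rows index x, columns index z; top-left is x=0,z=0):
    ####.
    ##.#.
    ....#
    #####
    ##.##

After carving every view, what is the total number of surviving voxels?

voxel count = 49

start: 5×5×5 = 125 voxels
  1. axis=2 (XY plane), |mask|=15  ⇒  voxels=75
  2. axis=1 (XZ plane), |mask|=17  ⇒  voxels=49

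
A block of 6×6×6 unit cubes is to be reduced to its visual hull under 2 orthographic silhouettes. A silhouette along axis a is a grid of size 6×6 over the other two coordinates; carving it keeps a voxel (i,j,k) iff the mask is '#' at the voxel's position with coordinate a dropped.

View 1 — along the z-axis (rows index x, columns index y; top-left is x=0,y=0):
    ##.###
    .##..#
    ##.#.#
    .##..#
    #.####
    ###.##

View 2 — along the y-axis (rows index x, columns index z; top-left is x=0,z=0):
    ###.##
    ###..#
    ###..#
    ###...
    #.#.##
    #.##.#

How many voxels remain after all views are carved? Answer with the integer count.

|visual hull| = 102

before carving: 216 voxels (6×6×6)
step 1: project along z, AND mask (25/36) → |grid| = 150
step 2: project along y, AND mask (24/36) → |grid| = 102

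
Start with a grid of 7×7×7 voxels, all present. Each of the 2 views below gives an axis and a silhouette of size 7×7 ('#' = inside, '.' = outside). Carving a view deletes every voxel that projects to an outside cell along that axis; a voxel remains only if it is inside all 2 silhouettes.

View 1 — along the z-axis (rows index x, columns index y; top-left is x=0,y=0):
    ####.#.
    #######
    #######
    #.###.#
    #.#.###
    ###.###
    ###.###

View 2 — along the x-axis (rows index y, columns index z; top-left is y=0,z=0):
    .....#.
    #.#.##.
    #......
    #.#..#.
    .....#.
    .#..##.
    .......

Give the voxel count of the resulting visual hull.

|visual hull| = 70

initial block: 7^3 = 343
[1] z-view keeps 41 columns → grid now 287
[2] x-view keeps 13 columns → grid now 70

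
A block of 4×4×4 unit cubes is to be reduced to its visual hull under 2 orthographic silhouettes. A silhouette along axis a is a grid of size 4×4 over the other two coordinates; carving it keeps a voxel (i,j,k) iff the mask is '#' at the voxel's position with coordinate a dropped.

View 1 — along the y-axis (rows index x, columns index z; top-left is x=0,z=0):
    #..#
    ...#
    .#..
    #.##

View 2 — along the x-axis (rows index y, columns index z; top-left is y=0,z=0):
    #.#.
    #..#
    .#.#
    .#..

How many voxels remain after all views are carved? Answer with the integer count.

13 voxels

full grid |V| = 64
V1 y: intersect with XZ mask (7 set) -- 28 left
V2 x: intersect with YZ mask (7 set) -- 13 left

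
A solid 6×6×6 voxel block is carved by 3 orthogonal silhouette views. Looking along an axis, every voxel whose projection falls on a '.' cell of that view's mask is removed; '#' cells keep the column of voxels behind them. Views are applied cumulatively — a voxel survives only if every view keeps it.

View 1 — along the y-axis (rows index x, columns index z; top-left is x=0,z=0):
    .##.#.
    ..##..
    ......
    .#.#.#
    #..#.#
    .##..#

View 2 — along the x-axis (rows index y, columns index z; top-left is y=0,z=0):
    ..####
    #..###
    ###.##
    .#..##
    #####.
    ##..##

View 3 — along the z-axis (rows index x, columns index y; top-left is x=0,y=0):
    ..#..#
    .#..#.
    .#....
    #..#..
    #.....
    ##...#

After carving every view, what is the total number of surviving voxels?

19 voxels

full grid |V| = 216
after view 1 [y-axis, 14 of 36 cells solid] → remaining = 84
after view 2 [x-axis, 25 of 36 cells solid] → remaining = 55
after view 3 [z-axis, 11 of 36 cells solid] → remaining = 19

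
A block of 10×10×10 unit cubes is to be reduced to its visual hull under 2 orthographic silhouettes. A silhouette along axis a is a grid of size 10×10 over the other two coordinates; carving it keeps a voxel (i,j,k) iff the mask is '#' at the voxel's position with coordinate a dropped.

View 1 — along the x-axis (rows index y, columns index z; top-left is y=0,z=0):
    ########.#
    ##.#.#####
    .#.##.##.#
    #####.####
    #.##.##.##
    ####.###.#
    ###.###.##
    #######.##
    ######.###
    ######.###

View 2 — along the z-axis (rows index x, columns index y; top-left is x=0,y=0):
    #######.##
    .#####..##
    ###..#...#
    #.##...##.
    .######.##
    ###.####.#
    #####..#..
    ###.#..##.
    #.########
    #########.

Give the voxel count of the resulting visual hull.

initial block: 10^3 = 1000
[1] x-view keeps 82 columns → grid now 820
[2] z-view keeps 72 columns → grid now 582

|visual hull| = 582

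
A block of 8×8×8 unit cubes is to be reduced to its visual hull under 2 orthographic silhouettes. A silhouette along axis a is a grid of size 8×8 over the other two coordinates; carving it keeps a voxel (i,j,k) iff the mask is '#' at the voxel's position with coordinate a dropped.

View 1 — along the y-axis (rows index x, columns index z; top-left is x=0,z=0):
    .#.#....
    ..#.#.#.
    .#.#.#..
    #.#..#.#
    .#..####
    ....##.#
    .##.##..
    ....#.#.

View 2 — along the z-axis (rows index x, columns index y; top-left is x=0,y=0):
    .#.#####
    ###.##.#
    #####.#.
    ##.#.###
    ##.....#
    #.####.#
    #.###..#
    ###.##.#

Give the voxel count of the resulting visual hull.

before carving: 512 voxels (8×8×8)
carve view 1 (along y, XZ-mask fill 26/64): 208 voxels remain
carve view 2 (along z, XY-mask fill 44/64): 137 voxels remain

remaining voxels: 137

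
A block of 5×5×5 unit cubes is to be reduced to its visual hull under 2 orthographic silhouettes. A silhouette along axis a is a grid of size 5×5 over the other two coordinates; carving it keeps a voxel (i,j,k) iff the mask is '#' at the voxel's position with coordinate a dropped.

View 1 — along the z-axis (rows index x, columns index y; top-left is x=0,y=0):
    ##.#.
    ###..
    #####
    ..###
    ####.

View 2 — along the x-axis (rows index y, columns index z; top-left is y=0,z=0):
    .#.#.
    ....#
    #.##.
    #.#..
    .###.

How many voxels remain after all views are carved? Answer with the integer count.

before carving: 125 voxels (5×5×5)
step 1: project along z, AND mask (18/25) → |grid| = 90
step 2: project along x, AND mask (11/25) → |grid| = 38

voxel count = 38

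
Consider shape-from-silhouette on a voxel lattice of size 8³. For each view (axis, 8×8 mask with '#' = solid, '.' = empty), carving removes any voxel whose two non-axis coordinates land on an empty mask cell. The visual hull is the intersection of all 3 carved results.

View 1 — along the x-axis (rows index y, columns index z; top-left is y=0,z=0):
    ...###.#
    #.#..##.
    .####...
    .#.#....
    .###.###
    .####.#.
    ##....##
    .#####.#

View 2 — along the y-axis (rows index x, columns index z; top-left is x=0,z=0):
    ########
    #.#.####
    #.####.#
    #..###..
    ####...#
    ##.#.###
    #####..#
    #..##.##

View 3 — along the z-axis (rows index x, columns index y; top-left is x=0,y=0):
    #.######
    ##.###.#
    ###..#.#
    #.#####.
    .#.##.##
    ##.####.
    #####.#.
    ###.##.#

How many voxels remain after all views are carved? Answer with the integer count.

initial block: 8^3 = 512
carve view 1 (along x, YZ-mask fill 35/64): 280 voxels remain
carve view 2 (along y, XZ-mask fill 46/64): 195 voxels remain
carve view 3 (along z, XY-mask fill 47/64): 147 voxels remain

147 voxels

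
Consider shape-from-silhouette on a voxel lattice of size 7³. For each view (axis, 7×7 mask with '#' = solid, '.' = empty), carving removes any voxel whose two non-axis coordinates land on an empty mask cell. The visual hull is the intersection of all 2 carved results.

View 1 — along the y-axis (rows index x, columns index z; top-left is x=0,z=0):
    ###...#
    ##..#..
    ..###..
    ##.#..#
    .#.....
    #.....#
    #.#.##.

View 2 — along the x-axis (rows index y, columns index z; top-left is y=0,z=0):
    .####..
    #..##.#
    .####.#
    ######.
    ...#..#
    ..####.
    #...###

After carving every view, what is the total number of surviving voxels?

voxel count = 84

initial block: 7^3 = 343
carve view 1 (along y, XZ-mask fill 21/49): 147 voxels remain
carve view 2 (along x, YZ-mask fill 29/49): 84 voxels remain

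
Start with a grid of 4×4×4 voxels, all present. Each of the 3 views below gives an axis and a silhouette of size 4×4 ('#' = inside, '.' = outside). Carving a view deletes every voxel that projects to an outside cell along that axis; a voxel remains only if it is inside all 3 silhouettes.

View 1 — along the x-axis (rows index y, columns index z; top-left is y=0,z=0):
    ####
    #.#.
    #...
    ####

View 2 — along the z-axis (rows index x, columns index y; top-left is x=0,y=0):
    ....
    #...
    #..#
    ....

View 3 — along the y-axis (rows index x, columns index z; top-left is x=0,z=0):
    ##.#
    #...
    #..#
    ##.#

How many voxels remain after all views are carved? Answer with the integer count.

remaining voxels: 5

start: 4×4×4 = 64 voxels
step 1: project along x, AND mask (11/16) → |grid| = 44
step 2: project along z, AND mask (3/16) → |grid| = 12
step 3: project along y, AND mask (9/16) → |grid| = 5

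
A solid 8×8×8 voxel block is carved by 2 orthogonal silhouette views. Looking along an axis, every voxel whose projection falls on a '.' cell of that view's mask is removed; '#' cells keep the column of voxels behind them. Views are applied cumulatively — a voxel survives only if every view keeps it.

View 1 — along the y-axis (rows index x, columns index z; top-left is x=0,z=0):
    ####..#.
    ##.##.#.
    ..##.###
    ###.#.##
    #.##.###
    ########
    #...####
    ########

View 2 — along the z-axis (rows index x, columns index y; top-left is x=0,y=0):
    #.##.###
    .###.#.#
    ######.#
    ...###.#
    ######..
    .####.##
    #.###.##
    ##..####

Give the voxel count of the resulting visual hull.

full grid |V| = 512
after view 1 [y-axis, 48 of 64 cells solid] → remaining = 384
after view 2 [z-axis, 46 of 64 cells solid] → remaining = 276

|visual hull| = 276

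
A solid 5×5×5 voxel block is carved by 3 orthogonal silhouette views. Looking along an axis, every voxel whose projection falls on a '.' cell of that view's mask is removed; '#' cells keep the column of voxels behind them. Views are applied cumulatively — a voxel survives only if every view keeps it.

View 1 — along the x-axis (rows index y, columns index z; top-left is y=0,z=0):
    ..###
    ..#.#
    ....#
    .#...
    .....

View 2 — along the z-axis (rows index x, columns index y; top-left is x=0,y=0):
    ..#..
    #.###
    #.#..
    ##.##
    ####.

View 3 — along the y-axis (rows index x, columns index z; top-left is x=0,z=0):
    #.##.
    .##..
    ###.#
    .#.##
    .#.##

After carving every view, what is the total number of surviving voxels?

full grid |V| = 125
  1. axis=0 (YZ plane), |mask|=7  ⇒  voxels=35
  2. axis=2 (XY plane), |mask|=15  ⇒  voxels=23
  3. axis=1 (XZ plane), |mask|=15  ⇒  voxels=14

14 voxels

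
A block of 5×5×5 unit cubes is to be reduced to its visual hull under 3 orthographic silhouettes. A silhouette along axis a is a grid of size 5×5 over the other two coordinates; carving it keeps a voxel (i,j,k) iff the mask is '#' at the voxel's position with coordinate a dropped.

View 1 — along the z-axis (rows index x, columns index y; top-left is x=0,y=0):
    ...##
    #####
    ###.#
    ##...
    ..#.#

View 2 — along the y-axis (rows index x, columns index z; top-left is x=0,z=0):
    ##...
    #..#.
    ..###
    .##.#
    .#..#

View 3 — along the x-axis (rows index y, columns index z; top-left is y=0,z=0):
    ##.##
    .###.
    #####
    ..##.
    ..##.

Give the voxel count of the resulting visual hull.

full grid |V| = 125
after view 1 [z-axis, 15 of 25 cells solid] → remaining = 75
after view 2 [y-axis, 12 of 25 cells solid] → remaining = 36
after view 3 [x-axis, 16 of 25 cells solid] → remaining = 22

|visual hull| = 22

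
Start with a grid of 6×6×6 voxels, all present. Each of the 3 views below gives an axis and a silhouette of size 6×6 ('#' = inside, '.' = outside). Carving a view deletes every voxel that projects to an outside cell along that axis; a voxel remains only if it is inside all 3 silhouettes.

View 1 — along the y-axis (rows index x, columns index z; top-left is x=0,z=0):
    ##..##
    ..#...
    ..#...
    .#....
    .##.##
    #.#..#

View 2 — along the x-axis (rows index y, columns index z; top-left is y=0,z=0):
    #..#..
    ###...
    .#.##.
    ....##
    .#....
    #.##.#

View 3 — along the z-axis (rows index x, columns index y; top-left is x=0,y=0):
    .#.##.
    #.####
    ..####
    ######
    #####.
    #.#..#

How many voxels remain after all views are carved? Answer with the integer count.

21 voxels

full grid |V| = 216
step 1: project along y, AND mask (14/36) → |grid| = 84
step 2: project along x, AND mask (15/36) → |grid| = 33
step 3: project along z, AND mask (26/36) → |grid| = 21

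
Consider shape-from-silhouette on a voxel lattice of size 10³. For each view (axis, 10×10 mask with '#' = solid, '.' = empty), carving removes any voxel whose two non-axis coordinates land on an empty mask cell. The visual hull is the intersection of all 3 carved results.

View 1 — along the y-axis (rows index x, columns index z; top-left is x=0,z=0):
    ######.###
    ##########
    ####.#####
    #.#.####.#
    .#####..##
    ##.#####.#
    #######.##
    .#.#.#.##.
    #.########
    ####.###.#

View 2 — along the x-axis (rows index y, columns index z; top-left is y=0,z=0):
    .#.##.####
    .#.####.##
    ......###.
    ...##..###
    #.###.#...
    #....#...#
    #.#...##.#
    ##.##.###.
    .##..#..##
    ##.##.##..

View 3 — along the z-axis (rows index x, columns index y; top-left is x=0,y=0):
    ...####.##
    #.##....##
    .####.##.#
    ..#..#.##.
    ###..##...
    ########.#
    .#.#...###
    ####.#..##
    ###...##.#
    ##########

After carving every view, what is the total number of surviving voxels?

|visual hull| = 273

full grid |V| = 1000
after view 1 [y-axis, 81 of 100 cells solid] → remaining = 810
after view 2 [x-axis, 53 of 100 cells solid] → remaining = 423
after view 3 [z-axis, 64 of 100 cells solid] → remaining = 273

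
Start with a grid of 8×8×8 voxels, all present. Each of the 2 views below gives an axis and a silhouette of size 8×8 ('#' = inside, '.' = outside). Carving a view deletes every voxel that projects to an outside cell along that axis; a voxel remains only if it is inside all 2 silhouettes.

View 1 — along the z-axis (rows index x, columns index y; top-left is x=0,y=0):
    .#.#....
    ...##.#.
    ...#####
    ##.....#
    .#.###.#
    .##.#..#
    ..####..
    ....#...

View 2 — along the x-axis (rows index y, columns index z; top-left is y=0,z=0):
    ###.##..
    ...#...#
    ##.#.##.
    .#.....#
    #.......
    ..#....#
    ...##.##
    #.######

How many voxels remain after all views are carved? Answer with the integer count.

81 voxels

start: 8×8×8 = 512 voxels
carve view 1 (along z, XY-mask fill 27/64): 216 voxels remain
carve view 2 (along x, YZ-mask fill 28/64): 81 voxels remain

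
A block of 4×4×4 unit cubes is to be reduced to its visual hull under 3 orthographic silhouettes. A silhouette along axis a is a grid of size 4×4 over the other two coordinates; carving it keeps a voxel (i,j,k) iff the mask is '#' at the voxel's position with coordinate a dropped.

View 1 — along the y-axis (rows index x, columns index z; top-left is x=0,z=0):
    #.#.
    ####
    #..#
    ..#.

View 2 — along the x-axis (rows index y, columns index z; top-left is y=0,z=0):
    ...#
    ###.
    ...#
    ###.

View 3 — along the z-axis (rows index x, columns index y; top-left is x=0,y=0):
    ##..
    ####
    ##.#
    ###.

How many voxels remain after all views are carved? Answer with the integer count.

voxel count = 14

before carving: 64 voxels (4×4×4)
[1] y-view keeps 9 columns → grid now 36
[2] x-view keeps 8 columns → grid now 18
[3] z-view keeps 12 columns → grid now 14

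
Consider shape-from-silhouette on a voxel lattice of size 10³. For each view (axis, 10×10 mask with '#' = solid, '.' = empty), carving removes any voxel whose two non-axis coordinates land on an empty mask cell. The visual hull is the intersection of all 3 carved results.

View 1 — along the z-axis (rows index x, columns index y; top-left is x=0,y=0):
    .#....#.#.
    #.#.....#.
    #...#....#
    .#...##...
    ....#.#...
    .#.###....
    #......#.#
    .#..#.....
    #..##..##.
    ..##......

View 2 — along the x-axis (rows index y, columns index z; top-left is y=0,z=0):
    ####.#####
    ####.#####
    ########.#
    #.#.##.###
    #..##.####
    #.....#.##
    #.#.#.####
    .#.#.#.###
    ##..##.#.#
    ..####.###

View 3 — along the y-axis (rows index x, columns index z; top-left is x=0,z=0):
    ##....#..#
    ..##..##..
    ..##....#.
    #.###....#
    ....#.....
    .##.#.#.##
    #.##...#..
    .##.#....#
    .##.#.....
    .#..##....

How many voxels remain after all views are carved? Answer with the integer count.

voxel count = 82

initial block: 10^3 = 1000
after view 1 [z-axis, 30 of 100 cells solid] → remaining = 300
after view 2 [x-axis, 71 of 100 cells solid] → remaining = 219
after view 3 [y-axis, 37 of 100 cells solid] → remaining = 82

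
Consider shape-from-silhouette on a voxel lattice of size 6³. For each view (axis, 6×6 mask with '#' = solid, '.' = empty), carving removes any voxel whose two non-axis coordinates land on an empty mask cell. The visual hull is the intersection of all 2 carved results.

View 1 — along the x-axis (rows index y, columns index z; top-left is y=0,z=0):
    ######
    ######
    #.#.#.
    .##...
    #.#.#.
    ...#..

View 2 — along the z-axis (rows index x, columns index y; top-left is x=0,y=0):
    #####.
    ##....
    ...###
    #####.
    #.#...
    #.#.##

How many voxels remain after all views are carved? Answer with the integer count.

|visual hull| = 80

start: 6×6×6 = 216 voxels
carve view 1 (along x, YZ-mask fill 21/36): 126 voxels remain
carve view 2 (along z, XY-mask fill 21/36): 80 voxels remain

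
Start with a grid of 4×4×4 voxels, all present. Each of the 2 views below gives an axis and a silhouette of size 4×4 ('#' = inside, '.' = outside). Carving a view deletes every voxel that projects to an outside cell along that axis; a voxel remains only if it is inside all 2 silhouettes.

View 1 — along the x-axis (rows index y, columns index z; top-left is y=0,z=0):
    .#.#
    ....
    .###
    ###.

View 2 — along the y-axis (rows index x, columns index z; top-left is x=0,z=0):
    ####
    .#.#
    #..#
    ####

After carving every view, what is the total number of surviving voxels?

initial block: 4^3 = 64
  1. axis=0 (YZ plane), |mask|=8  ⇒  voxels=32
  2. axis=1 (XZ plane), |mask|=12  ⇒  voxels=24

voxel count = 24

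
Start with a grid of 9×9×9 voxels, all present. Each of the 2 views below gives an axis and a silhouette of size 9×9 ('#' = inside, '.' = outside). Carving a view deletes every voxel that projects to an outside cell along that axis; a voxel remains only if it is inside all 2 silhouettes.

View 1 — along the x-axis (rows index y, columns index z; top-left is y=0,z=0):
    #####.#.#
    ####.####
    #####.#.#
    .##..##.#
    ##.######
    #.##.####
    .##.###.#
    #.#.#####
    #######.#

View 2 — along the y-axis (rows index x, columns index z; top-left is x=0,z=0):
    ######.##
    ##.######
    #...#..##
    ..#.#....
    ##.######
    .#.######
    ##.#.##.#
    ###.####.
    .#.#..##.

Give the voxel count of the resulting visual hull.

remaining voxels: 371

start: 9×9×9 = 729 voxels
V1 x: intersect with YZ mask (63 set) -- 567 left
V2 y: intersect with XZ mask (54 set) -- 371 left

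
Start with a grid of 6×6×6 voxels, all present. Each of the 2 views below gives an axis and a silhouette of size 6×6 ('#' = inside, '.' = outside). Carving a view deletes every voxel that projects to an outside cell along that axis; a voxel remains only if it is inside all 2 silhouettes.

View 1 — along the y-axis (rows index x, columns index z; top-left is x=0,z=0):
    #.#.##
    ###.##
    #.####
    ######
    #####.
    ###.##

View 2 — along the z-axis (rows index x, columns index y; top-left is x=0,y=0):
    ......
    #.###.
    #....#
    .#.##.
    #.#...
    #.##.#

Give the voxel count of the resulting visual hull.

78 voxels

initial block: 6^3 = 216
  1. axis=1 (XZ plane), |mask|=30  ⇒  voxels=180
  2. axis=2 (XY plane), |mask|=15  ⇒  voxels=78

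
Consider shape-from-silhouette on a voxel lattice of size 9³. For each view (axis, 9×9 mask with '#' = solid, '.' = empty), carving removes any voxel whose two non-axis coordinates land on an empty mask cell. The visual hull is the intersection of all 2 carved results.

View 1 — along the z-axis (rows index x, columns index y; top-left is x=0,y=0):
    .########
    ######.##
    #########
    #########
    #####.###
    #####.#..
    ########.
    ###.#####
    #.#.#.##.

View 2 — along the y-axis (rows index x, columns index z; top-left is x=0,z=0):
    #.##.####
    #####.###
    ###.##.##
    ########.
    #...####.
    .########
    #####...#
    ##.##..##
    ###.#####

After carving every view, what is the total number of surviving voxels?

remaining voxels: 479

before carving: 729 voxels (9×9×9)
step 1: project along z, AND mask (69/81) → |grid| = 621
step 2: project along y, AND mask (63/81) → |grid| = 479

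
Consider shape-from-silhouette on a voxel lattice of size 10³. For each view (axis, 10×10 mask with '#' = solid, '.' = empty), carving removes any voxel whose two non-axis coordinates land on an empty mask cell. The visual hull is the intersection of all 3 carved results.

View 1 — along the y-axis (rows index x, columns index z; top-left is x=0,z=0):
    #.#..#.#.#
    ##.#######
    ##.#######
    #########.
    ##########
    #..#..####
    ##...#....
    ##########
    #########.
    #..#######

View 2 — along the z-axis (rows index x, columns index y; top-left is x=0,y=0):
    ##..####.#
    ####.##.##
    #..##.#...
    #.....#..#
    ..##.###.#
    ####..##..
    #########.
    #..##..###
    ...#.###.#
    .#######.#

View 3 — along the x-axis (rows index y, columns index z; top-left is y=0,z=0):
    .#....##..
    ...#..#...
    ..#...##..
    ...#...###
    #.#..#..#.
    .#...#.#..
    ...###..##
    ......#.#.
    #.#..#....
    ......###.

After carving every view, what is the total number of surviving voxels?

before carving: 1000 voxels (10×10×10)
[1] y-view keeps 78 columns → grid now 780
[2] z-view keeps 62 columns → grid now 462
[3] x-view keeps 32 columns → grid now 158

remaining voxels: 158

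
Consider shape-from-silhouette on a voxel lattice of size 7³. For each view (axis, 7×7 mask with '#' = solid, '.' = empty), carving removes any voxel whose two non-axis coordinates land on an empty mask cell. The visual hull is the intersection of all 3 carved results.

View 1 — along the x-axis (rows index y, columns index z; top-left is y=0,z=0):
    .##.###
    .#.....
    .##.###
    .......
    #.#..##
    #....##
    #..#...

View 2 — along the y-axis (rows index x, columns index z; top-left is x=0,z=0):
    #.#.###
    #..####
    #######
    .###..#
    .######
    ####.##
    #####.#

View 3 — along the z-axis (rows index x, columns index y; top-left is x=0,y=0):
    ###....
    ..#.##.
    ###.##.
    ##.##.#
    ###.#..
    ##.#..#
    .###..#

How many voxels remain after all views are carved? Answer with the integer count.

remaining voxels: 70

start: 7×7×7 = 343 voxels
after view 1 [x-axis, 20 of 49 cells solid] → remaining = 140
after view 2 [y-axis, 39 of 49 cells solid] → remaining = 112
after view 3 [z-axis, 28 of 49 cells solid] → remaining = 70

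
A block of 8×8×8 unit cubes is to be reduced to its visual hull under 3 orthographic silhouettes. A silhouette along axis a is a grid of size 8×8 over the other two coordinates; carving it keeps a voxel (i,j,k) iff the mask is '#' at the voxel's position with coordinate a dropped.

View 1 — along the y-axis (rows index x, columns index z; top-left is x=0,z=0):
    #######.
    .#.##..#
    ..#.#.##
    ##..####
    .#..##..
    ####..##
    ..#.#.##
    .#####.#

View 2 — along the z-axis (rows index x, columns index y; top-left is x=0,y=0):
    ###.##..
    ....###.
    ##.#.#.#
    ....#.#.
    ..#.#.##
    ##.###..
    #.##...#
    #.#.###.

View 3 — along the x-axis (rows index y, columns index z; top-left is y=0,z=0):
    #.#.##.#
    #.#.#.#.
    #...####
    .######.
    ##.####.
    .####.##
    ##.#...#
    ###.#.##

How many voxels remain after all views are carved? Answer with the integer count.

remaining voxels: 117

start: 8×8×8 = 512 voxels
[1] y-view keeps 40 columns → grid now 320
[2] z-view keeps 33 columns → grid now 167
[3] x-view keeps 42 columns → grid now 117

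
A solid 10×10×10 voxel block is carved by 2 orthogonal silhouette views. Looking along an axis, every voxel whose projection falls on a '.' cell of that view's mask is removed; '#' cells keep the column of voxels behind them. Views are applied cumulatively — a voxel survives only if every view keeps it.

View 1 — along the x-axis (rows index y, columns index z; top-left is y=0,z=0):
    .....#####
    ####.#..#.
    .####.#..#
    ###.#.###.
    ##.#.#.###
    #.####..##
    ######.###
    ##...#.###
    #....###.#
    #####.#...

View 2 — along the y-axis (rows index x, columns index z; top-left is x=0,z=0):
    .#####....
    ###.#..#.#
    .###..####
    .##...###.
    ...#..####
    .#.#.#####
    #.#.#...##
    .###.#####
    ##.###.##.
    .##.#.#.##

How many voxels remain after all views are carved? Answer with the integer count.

voxel count = 388

initial block: 10^3 = 1000
[1] x-view keeps 64 columns → grid now 640
[2] y-view keeps 61 columns → grid now 388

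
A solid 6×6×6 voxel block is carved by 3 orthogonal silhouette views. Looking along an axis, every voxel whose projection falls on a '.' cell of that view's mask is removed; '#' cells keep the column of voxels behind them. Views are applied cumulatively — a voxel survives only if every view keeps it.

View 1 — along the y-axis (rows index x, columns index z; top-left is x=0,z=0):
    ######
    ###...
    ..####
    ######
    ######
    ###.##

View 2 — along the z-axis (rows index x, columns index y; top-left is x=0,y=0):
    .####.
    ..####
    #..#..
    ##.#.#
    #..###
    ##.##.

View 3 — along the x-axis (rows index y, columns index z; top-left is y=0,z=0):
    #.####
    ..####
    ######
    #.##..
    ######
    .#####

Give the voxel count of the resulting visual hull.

initial block: 6^3 = 216
step 1: project along y, AND mask (30/36) → |grid| = 180
step 2: project along z, AND mask (22/36) → |grid| = 112
step 3: project along x, AND mask (29/36) → |grid| = 85

85 voxels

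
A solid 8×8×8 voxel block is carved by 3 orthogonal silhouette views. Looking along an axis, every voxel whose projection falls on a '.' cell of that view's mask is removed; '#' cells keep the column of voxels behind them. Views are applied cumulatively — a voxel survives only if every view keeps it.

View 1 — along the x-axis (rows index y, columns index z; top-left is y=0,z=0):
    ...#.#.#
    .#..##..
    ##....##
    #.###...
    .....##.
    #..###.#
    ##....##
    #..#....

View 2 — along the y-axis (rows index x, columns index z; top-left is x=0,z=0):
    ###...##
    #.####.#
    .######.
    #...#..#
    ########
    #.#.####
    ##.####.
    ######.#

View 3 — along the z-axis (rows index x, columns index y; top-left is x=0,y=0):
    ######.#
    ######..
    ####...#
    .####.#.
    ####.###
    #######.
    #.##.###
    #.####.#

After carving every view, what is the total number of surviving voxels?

before carving: 512 voxels (8×8×8)
carve view 1 (along x, YZ-mask fill 27/64): 216 voxels remain
carve view 2 (along y, XZ-mask fill 47/64): 160 voxels remain
carve view 3 (along z, XY-mask fill 49/64): 126 voxels remain

|visual hull| = 126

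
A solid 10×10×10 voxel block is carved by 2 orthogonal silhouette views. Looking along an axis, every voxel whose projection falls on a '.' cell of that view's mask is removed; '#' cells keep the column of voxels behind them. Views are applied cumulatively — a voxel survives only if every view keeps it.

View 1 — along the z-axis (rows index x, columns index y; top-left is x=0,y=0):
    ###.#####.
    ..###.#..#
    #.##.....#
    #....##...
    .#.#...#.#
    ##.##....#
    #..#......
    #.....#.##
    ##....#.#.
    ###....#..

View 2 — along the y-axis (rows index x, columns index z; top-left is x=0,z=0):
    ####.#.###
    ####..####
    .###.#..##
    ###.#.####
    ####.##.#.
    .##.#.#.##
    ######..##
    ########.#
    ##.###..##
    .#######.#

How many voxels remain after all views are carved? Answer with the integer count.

before carving: 1000 voxels (10×10×10)
carve view 1 (along z, XY-mask fill 43/100): 430 voxels remain
carve view 2 (along y, XZ-mask fill 75/100): 322 voxels remain

322 voxels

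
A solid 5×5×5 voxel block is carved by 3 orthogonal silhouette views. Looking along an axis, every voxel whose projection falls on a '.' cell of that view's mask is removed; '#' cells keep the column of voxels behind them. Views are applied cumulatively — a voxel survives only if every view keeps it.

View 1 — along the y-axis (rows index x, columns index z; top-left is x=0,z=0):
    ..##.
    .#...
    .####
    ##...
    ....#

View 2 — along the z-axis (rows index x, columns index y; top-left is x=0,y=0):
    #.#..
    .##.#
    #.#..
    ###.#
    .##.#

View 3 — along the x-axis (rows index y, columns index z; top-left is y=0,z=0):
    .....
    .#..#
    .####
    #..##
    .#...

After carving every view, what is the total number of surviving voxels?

start: 5×5×5 = 125 voxels
[1] y-view keeps 10 columns → grid now 50
[2] z-view keeps 14 columns → grid now 26
[3] x-view keeps 10 columns → grid now 14

voxel count = 14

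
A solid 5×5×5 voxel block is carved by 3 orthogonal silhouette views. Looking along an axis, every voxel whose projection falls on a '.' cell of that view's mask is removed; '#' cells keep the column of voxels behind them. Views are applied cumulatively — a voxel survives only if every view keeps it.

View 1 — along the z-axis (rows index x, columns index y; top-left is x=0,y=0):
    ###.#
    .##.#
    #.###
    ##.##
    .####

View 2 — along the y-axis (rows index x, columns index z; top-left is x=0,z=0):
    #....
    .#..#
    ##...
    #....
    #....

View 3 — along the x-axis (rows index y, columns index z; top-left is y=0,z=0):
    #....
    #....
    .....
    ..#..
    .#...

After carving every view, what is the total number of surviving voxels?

before carving: 125 voxels (5×5×5)
after view 1 [z-axis, 19 of 25 cells solid] → remaining = 95
after view 2 [y-axis, 7 of 25 cells solid] → remaining = 26
after view 3 [x-axis, 4 of 25 cells solid] → remaining = 8

remaining voxels: 8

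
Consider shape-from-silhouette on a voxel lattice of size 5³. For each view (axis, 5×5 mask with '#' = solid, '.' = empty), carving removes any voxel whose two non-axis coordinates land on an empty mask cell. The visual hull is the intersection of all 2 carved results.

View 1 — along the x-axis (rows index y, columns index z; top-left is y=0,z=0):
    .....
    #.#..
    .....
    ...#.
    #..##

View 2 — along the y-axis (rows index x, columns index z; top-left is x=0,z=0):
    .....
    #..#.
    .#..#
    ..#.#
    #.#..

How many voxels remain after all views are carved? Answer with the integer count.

|visual hull| = 10

initial block: 5^3 = 125
V1 x: intersect with YZ mask (6 set) -- 30 left
V2 y: intersect with XZ mask (8 set) -- 10 left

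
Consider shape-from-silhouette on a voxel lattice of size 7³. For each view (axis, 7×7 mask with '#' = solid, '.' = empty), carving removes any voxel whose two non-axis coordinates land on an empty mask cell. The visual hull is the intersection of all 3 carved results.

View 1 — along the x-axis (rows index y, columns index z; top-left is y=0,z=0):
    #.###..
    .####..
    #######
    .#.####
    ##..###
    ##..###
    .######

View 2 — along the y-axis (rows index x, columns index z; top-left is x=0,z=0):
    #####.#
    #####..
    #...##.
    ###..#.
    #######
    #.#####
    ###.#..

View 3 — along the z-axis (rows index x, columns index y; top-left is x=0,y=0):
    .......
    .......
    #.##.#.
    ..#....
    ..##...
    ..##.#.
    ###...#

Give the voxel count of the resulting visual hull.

voxel count = 53

start: 7×7×7 = 343 voxels
carve view 1 (along x, YZ-mask fill 36/49): 252 voxels remain
carve view 2 (along y, XZ-mask fill 35/49): 179 voxels remain
carve view 3 (along z, XY-mask fill 14/49): 53 voxels remain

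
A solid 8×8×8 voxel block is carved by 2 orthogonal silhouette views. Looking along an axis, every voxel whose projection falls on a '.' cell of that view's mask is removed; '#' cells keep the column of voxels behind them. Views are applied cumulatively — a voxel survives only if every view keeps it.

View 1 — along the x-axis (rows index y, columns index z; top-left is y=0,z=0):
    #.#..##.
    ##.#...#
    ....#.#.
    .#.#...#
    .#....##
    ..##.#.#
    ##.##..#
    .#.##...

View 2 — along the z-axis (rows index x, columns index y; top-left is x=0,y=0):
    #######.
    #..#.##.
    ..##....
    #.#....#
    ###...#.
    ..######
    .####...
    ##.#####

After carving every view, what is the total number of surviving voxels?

voxel count = 128

initial block: 8^3 = 512
  1. axis=0 (YZ plane), |mask|=28  ⇒  voxels=224
  2. axis=2 (XY plane), |mask|=37  ⇒  voxels=128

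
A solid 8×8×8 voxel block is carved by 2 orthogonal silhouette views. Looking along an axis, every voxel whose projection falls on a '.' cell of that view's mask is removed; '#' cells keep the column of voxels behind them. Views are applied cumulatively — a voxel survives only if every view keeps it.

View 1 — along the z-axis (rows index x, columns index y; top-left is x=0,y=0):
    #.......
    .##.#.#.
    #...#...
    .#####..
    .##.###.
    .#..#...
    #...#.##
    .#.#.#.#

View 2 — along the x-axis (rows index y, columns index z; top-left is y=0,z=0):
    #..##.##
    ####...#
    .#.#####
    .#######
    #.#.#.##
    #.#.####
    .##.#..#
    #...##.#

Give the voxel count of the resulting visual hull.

initial block: 8^3 = 512
[1] z-view keeps 27 columns → grid now 216
[2] x-view keeps 42 columns → grid now 140

140 voxels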